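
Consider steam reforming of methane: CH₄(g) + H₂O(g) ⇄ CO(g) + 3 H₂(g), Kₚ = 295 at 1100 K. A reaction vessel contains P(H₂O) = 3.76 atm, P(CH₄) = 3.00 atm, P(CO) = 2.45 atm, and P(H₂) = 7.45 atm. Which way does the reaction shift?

Qₚ = P(CO)·P(H₂)³ / (P(CH₄)·P(H₂O)) = (2.45)·(7.45)³ / ((3.00)·(3.76)) = 89.8
Qₚ = 89.8 < Kₚ = 295, so the forward reaction proceeds.

forward (toward products)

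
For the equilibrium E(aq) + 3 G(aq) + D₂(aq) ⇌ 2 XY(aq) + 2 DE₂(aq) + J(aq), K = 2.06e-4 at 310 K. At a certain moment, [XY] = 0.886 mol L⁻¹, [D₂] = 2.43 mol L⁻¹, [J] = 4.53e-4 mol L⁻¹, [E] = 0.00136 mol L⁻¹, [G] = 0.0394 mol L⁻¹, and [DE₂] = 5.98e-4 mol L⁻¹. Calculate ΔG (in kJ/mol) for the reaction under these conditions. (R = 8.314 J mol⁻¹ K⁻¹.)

ΔG = 2.88 kJ/mol

Q = [XY]²·[DE₂]²·[J] / ([E]·[G]³·[D₂]) = (0.886)²·(5.98e-4)²·(4.53e-4) / ((0.00136)·(0.0394)³·(2.43)) = 6.29e-4
ΔG = RT ln(Q/K) = (8.314 J mol⁻¹ K⁻¹)(310 K) × ln(6.29e-4/2.06e-4)
   = (2.577 kJ/mol)(1.116) = 2.88 kJ/mol
ΔG > 0, so the forward reaction is non-spontaneous (proceeds in reverse).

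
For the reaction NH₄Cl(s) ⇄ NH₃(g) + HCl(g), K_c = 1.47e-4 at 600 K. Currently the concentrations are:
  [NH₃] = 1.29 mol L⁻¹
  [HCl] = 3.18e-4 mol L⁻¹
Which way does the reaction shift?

(NH₄Cl is a pure solid — omitted from Q_c.)
Q_c = [NH₃]·[HCl] = (1.29)·(3.18e-4) = 4.10e-4
Q_c = 4.10e-4 > K_c = 1.47e-4, so the reverse reaction proceeds.

reverse (toward reactants)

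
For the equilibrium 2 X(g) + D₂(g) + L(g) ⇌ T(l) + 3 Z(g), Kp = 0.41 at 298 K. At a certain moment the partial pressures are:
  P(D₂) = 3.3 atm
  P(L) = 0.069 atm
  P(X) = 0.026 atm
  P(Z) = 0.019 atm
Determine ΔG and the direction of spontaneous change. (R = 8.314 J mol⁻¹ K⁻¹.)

(T is a pure liquid — omitted from Qp.)
Qp = P(Z)³ / (P(X)²·P(D₂)·P(L)) = (0.019)³ / ((0.026)²·(3.3)·(0.069)) = 0.0446
ΔG = RT ln(Qp/Kp) = (8.314 J mol⁻¹ K⁻¹)(298 K) × ln(0.0446/0.41)
   = (2.478 kJ/mol)(-2.218) = -5.50 kJ/mol
ΔG < 0, so the forward reaction is spontaneous (proceeds forward).

ΔG = -5.50 kJ/mol; the forward reaction is spontaneous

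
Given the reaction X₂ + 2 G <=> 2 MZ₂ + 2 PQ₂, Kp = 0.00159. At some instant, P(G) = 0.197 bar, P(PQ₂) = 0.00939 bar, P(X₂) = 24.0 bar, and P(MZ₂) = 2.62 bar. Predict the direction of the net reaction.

to the right

Qp = P(MZ₂)²·P(PQ₂)² / (P(X₂)·P(G)²) = (2.62)²·(0.00939)² / ((24.0)·(0.197)²) = 6.50×10⁻⁴
Qp = 6.50×10⁻⁴ < Kp = 0.00159, so the forward reaction proceeds.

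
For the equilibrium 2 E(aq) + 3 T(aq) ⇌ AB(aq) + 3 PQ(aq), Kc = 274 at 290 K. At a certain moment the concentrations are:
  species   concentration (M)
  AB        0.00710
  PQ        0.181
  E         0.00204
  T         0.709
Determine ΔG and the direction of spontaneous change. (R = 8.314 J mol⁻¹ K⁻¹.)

ΔG = -5.47 kJ/mol; the forward reaction is spontaneous

Qc = [AB]·[PQ]³ / ([E]²·[T]³) = (0.00710)·(0.181)³ / ((0.00204)²·(0.709)³) = 28.4
ΔG = RT ln(Qc/Kc) = (8.314 J mol⁻¹ K⁻¹)(290 K) × ln(28.4/274)
   = (2.411 kJ/mol)(-2.267) = -5.47 kJ/mol
ΔG < 0, so the forward reaction is spontaneous (proceeds forward).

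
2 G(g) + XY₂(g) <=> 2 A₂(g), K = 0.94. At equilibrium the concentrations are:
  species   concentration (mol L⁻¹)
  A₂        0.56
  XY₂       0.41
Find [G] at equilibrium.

At equilibrium, K = [A₂]² / ([G]²·[XY₂]) = 0.94.
(0.56)² / (([G])²·(0.41)) = 0.94
[G]² = 0.814 ⇒ [G] = 0.90 mol L⁻¹

[G] = 0.90 mol L⁻¹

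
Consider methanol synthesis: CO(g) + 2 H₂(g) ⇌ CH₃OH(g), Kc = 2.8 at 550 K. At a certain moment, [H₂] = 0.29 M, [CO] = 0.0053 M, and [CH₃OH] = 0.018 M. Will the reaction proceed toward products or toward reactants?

to the left

Qc = [CH₃OH] / ([CO]·[H₂]²) = (0.018) / ((0.0053)·(0.29)²) = 40
Qc = 40 > Kc = 2.8, so the reverse reaction proceeds.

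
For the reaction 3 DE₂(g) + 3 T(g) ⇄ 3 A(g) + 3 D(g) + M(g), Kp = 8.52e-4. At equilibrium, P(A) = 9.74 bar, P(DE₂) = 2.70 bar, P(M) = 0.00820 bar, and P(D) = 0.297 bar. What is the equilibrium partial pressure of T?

At equilibrium, Kp = P(A)³·P(D)³·P(M) / (P(DE₂)³·P(T)³) = 8.52e-4.
(9.74)³·(0.297)³·(0.00820) / ((2.70)³·(P(T))³) = 8.52e-4
P(T)³ = 11.8 ⇒ P(T) = 2.28 bar

P(T) = 2.28 bar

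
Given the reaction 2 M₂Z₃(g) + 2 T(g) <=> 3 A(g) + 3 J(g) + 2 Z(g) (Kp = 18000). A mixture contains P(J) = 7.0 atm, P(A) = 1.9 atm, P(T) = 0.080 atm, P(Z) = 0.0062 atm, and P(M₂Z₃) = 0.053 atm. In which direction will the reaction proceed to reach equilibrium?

Qp = P(A)³·P(J)³·P(Z)² / (P(M₂Z₃)²·P(T)²) = (1.9)³·(7.0)³·(0.0062)² / ((0.053)²·(0.080)²) = 5000
Qp = 5000 < Kp = 18000, so the forward reaction proceeds.

toward products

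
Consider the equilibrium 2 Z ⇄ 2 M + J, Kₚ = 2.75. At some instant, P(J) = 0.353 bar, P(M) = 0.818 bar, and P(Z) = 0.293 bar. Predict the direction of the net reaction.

neither direction; the system is at equilibrium

Qₚ = P(M)²·P(J) / P(Z)² = (0.818)²·(0.353) / (0.293)² = 2.75
Qₚ = 2.75 = Kₚ, so the system is already at equilibrium.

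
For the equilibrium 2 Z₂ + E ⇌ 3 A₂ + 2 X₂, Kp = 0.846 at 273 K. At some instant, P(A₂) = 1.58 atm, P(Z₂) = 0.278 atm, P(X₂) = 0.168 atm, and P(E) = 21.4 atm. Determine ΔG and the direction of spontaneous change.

Qp = P(A₂)³·P(X₂)² / (P(Z₂)²·P(E)) = (1.58)³·(0.168)² / ((0.278)²·(21.4)) = 0.0673
ΔG = RT ln(Qp/Kp) = (8.314 J mol⁻¹ K⁻¹)(273 K) × ln(0.0673/0.846)
   = (2.270 kJ/mol)(-2.531) = -5.75 kJ/mol
ΔG < 0, so the forward reaction is spontaneous (proceeds forward).

ΔG = -5.75 kJ/mol; the forward reaction is spontaneous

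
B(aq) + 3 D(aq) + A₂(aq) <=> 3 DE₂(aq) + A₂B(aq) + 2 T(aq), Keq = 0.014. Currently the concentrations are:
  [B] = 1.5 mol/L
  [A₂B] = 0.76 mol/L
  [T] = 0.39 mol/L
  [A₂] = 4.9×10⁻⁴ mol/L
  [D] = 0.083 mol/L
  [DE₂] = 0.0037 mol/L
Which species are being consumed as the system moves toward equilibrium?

none (at equilibrium)

Q = [DE₂]³·[A₂B]·[T]² / ([B]·[D]³·[A₂]) = (0.0037)³·(0.76)·(0.39)² / ((1.5)·(0.083)³·(4.9×10⁻⁴)) = 0.014
Q = 0.014 = Keq; the system is at equilibrium.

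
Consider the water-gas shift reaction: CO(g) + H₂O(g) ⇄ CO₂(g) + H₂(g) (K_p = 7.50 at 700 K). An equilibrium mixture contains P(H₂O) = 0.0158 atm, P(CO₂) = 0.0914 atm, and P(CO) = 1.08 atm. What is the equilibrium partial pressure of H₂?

P(H₂) = 1.40 atm

At equilibrium, K_p = P(CO₂)·P(H₂) / (P(CO)·P(H₂O)) = 7.50.
(0.0914)·(P(H₂)) / ((1.08)·(0.0158)) = 7.50
P(H₂) = 1.40 atm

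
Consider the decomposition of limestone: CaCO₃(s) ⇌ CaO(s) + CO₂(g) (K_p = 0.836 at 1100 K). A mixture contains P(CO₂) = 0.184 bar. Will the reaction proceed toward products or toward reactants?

in the forward direction

(CaCO₃, CaO are pure solids — omitted from Q_p.)
Q_p = P(CO₂) = 0.184
Q_p = 0.184 < K_p = 0.836, so the forward reaction proceeds.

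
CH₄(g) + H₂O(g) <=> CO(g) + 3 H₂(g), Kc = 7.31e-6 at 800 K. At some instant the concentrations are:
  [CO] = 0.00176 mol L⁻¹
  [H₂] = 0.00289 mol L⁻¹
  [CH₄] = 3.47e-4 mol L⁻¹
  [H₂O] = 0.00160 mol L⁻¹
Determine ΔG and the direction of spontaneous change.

ΔG = 15.6 kJ/mol; the forward reaction is non-spontaneous

Qc = [CO]·[H₂]³ / ([CH₄]·[H₂O]) = (0.00176)·(0.00289)³ / ((3.47e-4)·(0.00160)) = 7.65e-5
ΔG = RT ln(Qc/Kc) = (8.314 J mol⁻¹ K⁻¹)(800 K) × ln(7.65e-5/7.31e-6)
   = (6.651 kJ/mol)(2.348) = 15.6 kJ/mol
ΔG > 0, so the forward reaction is non-spontaneous (proceeds in reverse).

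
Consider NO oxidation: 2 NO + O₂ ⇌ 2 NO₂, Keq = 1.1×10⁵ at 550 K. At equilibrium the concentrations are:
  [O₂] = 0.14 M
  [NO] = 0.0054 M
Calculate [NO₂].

[NO₂] = 0.67 M

At equilibrium, Keq = [NO₂]² / ([NO]²·[O₂]) = 1.1×10⁵.
([NO₂])² / ((0.0054)²·(0.14)) = 1.1×10⁵
[NO₂]² = 0.449 ⇒ [NO₂] = 0.67 M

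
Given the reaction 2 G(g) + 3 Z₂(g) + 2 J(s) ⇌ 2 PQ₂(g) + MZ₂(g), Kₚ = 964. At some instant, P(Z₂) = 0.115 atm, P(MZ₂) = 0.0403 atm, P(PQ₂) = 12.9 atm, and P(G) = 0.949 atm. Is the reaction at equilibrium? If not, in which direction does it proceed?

in the reverse direction

(J is a pure solid — omitted from Qₚ.)
Qₚ = P(PQ₂)²·P(MZ₂) / (P(G)²·P(Z₂)³) = (12.9)²·(0.0403) / ((0.949)²·(0.115)³) = 4900
Qₚ = 4900 > Kₚ = 964, so the reverse reaction proceeds.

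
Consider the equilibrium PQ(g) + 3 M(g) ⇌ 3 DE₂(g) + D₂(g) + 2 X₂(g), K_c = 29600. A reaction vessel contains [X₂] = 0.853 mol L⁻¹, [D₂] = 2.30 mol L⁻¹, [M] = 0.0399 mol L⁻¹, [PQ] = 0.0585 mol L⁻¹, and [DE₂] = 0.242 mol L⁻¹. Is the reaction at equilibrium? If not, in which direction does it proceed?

Q_c = [DE₂]³·[D₂]·[X₂]² / ([PQ]·[M]³) = (0.242)³·(2.30)·(0.853)² / ((0.0585)·(0.0399)³) = 6380
Q_c = 6380 < K_c = 29600, so the forward reaction proceeds.

toward products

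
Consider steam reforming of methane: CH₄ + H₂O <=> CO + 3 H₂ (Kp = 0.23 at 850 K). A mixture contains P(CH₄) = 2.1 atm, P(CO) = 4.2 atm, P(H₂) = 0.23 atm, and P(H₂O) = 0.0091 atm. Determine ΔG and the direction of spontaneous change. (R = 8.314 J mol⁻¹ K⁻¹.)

Qp = P(CO)·P(H₂)³ / (P(CH₄)·P(H₂O)) = (4.2)·(0.23)³ / ((2.1)·(0.0091)) = 2.67
ΔG = RT ln(Qp/Kp) = (8.314 J mol⁻¹ K⁻¹)(850 K) × ln(2.67/0.23)
   = (7.067 kJ/mol)(2.452) = 17.3 kJ/mol
ΔG > 0, so the forward reaction is non-spontaneous (proceeds in reverse).

ΔG = 17.3 kJ/mol; the forward reaction is non-spontaneous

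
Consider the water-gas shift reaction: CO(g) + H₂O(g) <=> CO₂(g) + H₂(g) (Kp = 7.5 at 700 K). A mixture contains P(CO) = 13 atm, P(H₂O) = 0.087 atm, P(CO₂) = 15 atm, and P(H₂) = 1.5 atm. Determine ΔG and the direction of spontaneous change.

Qp = P(CO₂)·P(H₂) / (P(CO)·P(H₂O)) = (15)·(1.5) / ((13)·(0.087)) = 19.9
ΔG = RT ln(Qp/Kp) = (8.314 J mol⁻¹ K⁻¹)(700 K) × ln(19.9/7.5)
   = (5.820 kJ/mol)(0.9758) = 5.68 kJ/mol
ΔG > 0, so the forward reaction is non-spontaneous (proceeds in reverse).

ΔG = 5.68 kJ/mol; the forward reaction is non-spontaneous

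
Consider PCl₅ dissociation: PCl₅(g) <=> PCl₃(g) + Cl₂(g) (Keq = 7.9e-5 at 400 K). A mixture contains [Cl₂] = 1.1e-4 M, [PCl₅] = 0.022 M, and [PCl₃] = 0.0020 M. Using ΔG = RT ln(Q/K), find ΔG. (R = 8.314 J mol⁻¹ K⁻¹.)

ΔG = -6.87 kJ/mol

Q = [PCl₃]·[Cl₂] / [PCl₅] = (0.0020)·(1.1e-4) / (0.022) = 1.00e-5
ΔG = RT ln(Q/Keq) = (8.314 J mol⁻¹ K⁻¹)(400 K) × ln(1.00e-5/7.9e-5)
   = (3.326 kJ/mol)(-2.067) = -6.87 kJ/mol
ΔG < 0, so the forward reaction is spontaneous (proceeds forward).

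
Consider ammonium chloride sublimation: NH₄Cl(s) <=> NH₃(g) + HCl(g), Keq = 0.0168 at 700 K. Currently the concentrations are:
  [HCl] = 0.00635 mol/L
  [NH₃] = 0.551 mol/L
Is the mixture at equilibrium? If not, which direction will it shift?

no; Q < K, reaction proceeds forward

(NH₄Cl is a pure solid — omitted from Q.)
Q = [NH₃]·[HCl] = (0.551)·(0.00635) = 0.00350
Q = 0.00350 < Keq = 0.0168: net forward reaction.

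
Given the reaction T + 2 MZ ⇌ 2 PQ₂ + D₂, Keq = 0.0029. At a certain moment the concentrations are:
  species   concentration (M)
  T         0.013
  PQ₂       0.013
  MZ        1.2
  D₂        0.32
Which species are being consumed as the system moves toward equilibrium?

Q = [PQ₂]²·[D₂] / ([T]·[MZ]²) = (0.013)²·(0.32) / ((0.013)·(1.2)²) = 0.0029
Q = 0.0029 = Keq; the system is at equilibrium.

none (at equilibrium)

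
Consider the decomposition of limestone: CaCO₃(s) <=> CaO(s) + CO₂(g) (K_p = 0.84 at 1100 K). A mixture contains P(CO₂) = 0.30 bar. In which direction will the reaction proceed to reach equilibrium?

to the right

(CaCO₃, CaO are pure solids — omitted from Q_p.)
Q_p = P(CO₂) = 0.30
Q_p = 0.30 < K_p = 0.84, so the forward reaction proceeds.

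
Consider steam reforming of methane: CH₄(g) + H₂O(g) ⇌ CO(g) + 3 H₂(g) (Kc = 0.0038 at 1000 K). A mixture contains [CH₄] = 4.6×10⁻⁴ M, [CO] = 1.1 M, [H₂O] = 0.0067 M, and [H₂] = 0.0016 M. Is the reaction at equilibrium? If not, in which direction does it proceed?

Qc = [CO]·[H₂]³ / ([CH₄]·[H₂O]) = (1.1)·(0.0016)³ / ((4.6×10⁻⁴)·(0.0067)) = 0.0015
Qc = 0.0015 < Kc = 0.0038, so the forward reaction proceeds.

toward products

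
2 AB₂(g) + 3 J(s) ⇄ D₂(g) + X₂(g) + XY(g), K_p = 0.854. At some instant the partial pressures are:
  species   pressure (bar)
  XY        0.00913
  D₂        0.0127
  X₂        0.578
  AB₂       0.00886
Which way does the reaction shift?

(J is a pure solid — omitted from Q_p.)
Q_p = P(D₂)·P(X₂)·P(XY) / P(AB₂)² = (0.0127)·(0.578)·(0.00913) / (0.00886)² = 0.854
Q_p = 0.854 = K_p, so the system is already at equilibrium.

no net change (already at equilibrium)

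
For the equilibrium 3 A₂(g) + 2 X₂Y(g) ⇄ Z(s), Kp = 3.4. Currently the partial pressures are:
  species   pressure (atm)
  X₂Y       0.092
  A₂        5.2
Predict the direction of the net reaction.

(Z is a pure solid — omitted from Qp.)
Qp = 1 / (P(A₂)³·P(X₂Y)²) = 1 / ((5.2)³·(0.092)²) = 0.84
Qp = 0.84 < Kp = 3.4, so the forward reaction proceeds.

forward (toward products)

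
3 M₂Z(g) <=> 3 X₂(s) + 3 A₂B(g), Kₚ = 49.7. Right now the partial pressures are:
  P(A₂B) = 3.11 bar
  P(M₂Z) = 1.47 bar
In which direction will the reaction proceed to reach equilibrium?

(X₂ is a pure solid — omitted from Qₚ.)
Qₚ = P(A₂B)³ / P(M₂Z)³ = (3.11)³ / (1.47)³ = 9.47
Qₚ = 9.47 < Kₚ = 49.7, so the forward reaction proceeds.

to the right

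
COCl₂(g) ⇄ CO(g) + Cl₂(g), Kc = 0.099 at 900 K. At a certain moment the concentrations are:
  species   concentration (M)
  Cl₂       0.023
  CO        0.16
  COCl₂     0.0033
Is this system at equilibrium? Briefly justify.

Qc = [CO]·[Cl₂] / [COCl₂] = (0.16)·(0.023) / (0.0033) = 1.1
Qc = 1.1 > Kc = 0.099: net reverse reaction.

no; Q > K, reaction proceeds in reverse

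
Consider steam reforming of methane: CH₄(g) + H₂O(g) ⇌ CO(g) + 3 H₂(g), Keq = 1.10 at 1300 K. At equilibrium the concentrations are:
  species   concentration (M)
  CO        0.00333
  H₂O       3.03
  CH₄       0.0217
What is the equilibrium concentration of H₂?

[H₂] = 2.79 M

At equilibrium, Keq = [CO]·[H₂]³ / ([CH₄]·[H₂O]) = 1.10.
(0.00333)·([H₂])³ / ((0.0217)·(3.03)) = 1.10
[H₂]³ = 21.7 ⇒ [H₂] = 2.79 M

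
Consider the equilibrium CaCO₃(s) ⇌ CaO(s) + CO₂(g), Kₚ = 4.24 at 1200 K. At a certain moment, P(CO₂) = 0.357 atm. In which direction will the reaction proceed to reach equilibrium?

(CaCO₃, CaO are pure solids — omitted from Qₚ.)
Qₚ = P(CO₂) = 0.357
Qₚ = 0.357 < Kₚ = 4.24, so the forward reaction proceeds.

forward (toward products)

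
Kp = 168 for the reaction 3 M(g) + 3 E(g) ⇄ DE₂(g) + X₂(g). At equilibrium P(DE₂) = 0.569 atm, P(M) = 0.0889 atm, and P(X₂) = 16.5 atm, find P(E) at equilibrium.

At equilibrium, Kp = P(DE₂)·P(X₂) / (P(M)³·P(E)³) = 168.
(0.569)·(16.5) / ((0.0889)³·(P(E))³) = 168
P(E)³ = 79.5 ⇒ P(E) = 4.30 atm

P(E) = 4.30 atm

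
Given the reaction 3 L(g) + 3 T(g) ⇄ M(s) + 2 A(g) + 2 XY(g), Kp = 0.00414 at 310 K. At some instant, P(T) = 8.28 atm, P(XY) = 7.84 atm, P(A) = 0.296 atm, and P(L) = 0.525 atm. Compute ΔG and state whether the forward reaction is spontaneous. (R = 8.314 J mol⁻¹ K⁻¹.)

(M is a pure solid — omitted from Qp.)
Qp = P(A)²·P(XY)² / (P(L)³·P(T)³) = (0.296)²·(7.84)² / ((0.525)³·(8.28)³) = 0.0656
ΔG = RT ln(Qp/Kp) = (8.314 J mol⁻¹ K⁻¹)(310 K) × ln(0.0656/0.00414)
   = (2.577 kJ/mol)(2.763) = 7.12 kJ/mol
ΔG > 0, so the forward reaction is non-spontaneous (proceeds in reverse).

ΔG = 7.12 kJ/mol; the forward reaction is non-spontaneous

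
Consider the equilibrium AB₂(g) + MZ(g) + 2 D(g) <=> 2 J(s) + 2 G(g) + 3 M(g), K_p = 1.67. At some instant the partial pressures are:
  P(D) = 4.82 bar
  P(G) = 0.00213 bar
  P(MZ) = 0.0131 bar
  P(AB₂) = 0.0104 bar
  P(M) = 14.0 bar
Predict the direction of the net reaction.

(J is a pure solid — omitted from Q_p.)
Q_p = P(G)²·P(M)³ / (P(AB₂)·P(MZ)·P(D)²) = (0.00213)²·(14.0)³ / ((0.0104)·(0.0131)·(4.82)²) = 3.93
Q_p = 3.93 > K_p = 1.67, so the reverse reaction proceeds.

reverse (toward reactants)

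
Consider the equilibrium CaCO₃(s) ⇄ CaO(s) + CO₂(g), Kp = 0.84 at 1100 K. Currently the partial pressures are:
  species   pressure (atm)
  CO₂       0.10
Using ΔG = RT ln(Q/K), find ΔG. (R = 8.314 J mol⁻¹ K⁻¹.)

ΔG = -19.5 kJ/mol

(CaCO₃, CaO are pure solids — omitted from Qp.)
Qp = P(CO₂) = 0.100
ΔG = RT ln(Qp/Kp) = (8.314 J mol⁻¹ K⁻¹)(1100 K) × ln(0.100/0.84)
   = (9.145 kJ/mol)(-2.128) = -19.5 kJ/mol
ΔG < 0, so the forward reaction is spontaneous (proceeds forward).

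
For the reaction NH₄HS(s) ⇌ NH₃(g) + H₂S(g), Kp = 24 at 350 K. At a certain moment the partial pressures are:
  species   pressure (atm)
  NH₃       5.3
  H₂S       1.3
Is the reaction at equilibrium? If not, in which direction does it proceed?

(NH₄HS is a pure solid — omitted from Qp.)
Qp = P(NH₃)·P(H₂S) = (5.3)·(1.3) = 6.9
Qp = 6.9 < Kp = 24, so the forward reaction proceeds.

forward (toward products)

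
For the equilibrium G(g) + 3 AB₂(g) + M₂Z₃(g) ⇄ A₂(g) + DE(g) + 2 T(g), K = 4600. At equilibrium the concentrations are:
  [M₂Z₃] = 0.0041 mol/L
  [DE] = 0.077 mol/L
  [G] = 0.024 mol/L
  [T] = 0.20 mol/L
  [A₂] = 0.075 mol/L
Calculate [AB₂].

At equilibrium, K = [A₂]·[DE]·[T]² / ([G]·[AB₂]³·[M₂Z₃]) = 4600.
(0.075)·(0.077)·(0.20)² / ((0.024)·([AB₂])³·(0.0041)) = 4600
[AB₂]³ = 5.10×10⁻⁴ ⇒ [AB₂] = 0.080 mol/L

[AB₂] = 0.080 mol/L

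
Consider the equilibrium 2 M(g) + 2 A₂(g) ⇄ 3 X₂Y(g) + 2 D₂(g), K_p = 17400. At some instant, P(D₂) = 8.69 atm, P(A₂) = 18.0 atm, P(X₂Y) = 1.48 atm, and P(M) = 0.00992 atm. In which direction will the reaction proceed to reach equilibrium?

to the right

Q_p = P(X₂Y)³·P(D₂)² / (P(M)²·P(A₂)²) = (1.48)³·(8.69)² / ((0.00992)²·(18.0)²) = 7680
Q_p = 7680 < K_p = 17400, so the forward reaction proceeds.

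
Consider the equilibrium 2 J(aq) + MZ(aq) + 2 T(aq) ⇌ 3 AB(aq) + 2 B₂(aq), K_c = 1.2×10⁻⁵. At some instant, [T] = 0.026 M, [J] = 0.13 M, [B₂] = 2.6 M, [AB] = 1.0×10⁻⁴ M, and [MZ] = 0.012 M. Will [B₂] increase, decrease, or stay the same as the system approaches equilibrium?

Q_c = [AB]³·[B₂]² / ([J]²·[MZ]·[T]²) = (1.0×10⁻⁴)³·(2.6)² / ((0.13)²·(0.012)·(0.026)²) = 4.9×10⁻⁵
Q_c = 4.9×10⁻⁵ > K_c = 1.2×10⁻⁵: net reverse reaction.
B₂ is a product, so it decreases.

decrease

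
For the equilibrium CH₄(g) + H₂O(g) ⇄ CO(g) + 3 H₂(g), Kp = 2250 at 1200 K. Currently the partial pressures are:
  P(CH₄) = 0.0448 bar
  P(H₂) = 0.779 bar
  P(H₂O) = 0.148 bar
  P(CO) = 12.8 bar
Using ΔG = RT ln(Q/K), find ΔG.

Qp = P(CO)·P(H₂)³ / (P(CH₄)·P(H₂O)) = (12.8)·(0.779)³ / ((0.0448)·(0.148)) = 913
ΔG = RT ln(Qp/Kp) = (8.314 J mol⁻¹ K⁻¹)(1200 K) × ln(913/2250)
   = (9.977 kJ/mol)(-0.9019) = -9.00 kJ/mol
ΔG < 0, so the forward reaction is spontaneous (proceeds forward).

ΔG = -9.00 kJ/mol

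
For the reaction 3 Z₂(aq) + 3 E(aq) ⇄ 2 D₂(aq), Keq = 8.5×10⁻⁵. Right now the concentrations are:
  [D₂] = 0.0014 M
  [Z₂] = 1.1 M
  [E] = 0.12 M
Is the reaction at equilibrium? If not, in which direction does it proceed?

Q = [D₂]² / ([Z₂]³·[E]³) = (0.0014)² / ((1.1)³·(0.12)³) = 8.5×10⁻⁴
Q = 8.5×10⁻⁴ > Keq = 8.5×10⁻⁵, so the reverse reaction proceeds.

in the reverse direction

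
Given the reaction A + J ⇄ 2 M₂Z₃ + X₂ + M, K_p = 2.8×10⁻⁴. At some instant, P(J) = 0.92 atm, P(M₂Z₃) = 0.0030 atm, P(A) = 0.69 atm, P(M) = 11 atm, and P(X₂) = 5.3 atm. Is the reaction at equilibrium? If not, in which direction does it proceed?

Q_p = P(M₂Z₃)²·P(X₂)·P(M) / (P(A)·P(J)) = (0.0030)²·(5.3)·(11) / ((0.69)·(0.92)) = 8.3×10⁻⁴
Q_p = 8.3×10⁻⁴ > K_p = 2.8×10⁻⁴, so the reverse reaction proceeds.

in the reverse direction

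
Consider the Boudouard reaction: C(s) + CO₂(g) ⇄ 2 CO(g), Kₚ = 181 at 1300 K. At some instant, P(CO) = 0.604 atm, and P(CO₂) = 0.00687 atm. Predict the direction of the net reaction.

forward (toward products)

(C is a pure solid — omitted from Qₚ.)
Qₚ = P(CO)² / P(CO₂) = (0.604)² / (0.00687) = 53.1
Qₚ = 53.1 < Kₚ = 181, so the forward reaction proceeds.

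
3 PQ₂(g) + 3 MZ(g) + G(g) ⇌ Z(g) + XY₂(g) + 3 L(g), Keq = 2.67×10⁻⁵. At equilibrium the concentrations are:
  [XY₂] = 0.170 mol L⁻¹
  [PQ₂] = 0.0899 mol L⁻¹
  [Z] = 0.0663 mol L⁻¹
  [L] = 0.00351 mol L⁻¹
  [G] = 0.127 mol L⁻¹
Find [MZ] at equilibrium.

[MZ] = 0.583 mol L⁻¹

At equilibrium, Keq = [Z]·[XY₂]·[L]³ / ([PQ₂]³·[MZ]³·[G]) = 2.67×10⁻⁵.
(0.0663)·(0.170)·(0.00351)³ / ((0.0899)³·([MZ])³·(0.127)) = 2.67×10⁻⁵
[MZ]³ = 0.198 ⇒ [MZ] = 0.583 mol L⁻¹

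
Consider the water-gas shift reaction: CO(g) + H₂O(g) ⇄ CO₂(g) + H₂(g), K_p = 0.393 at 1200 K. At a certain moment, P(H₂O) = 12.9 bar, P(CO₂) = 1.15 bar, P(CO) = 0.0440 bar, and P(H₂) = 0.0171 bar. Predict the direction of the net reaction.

forward (toward products)

Q_p = P(CO₂)·P(H₂) / (P(CO)·P(H₂O)) = (1.15)·(0.0171) / ((0.0440)·(12.9)) = 0.0346
Q_p = 0.0346 < K_p = 0.393, so the forward reaction proceeds.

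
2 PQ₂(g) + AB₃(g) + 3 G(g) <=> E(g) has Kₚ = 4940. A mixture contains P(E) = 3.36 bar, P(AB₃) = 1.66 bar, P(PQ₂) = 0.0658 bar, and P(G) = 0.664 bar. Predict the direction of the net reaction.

Qₚ = P(E) / (P(PQ₂)²·P(AB₃)·P(G)³) = (3.36) / ((0.0658)²·(1.66)·(0.664)³) = 1600
Qₚ = 1600 < Kₚ = 4940, so the forward reaction proceeds.

in the forward direction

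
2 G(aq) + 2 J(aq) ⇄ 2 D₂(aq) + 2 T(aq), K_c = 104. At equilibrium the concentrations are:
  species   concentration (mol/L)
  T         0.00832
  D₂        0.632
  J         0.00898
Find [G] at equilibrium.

[G] = 0.0574 mol/L

At equilibrium, K_c = [D₂]²·[T]² / ([G]²·[J]²) = 104.
(0.632)²·(0.00832)² / (([G])²·(0.00898)²) = 104
[G]² = 0.00330 ⇒ [G] = 0.0574 mol/L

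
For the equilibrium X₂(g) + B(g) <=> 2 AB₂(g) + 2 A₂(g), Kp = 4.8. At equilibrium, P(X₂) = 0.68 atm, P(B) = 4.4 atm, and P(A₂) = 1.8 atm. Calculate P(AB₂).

At equilibrium, Kp = P(AB₂)²·P(A₂)² / (P(X₂)·P(B)) = 4.8.
(P(AB₂))²·(1.8)² / ((0.68)·(4.4)) = 4.8
P(AB₂)² = 4.43 ⇒ P(AB₂) = 2.1 atm

P(AB₂) = 2.1 atm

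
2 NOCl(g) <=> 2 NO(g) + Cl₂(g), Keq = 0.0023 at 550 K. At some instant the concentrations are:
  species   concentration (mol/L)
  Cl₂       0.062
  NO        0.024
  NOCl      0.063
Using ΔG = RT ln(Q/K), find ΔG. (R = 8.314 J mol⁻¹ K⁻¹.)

ΔG = 6.24 kJ/mol

Q = [NO]²·[Cl₂] / [NOCl]² = (0.024)²·(0.062) / (0.063)² = 0.00900
ΔG = RT ln(Q/Keq) = (8.314 J mol⁻¹ K⁻¹)(550 K) × ln(0.00900/0.0023)
   = (4.573 kJ/mol)(1.364) = 6.24 kJ/mol
ΔG > 0, so the forward reaction is non-spontaneous (proceeds in reverse).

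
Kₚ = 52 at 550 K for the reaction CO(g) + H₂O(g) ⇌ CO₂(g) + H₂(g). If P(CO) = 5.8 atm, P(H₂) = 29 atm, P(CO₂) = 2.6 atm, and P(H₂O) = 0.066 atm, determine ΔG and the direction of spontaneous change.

Qₚ = P(CO₂)·P(H₂) / (P(CO)·P(H₂O)) = (2.6)·(29) / ((5.8)·(0.066)) = 197
ΔG = RT ln(Qₚ/Kₚ) = (8.314 J mol⁻¹ K⁻¹)(550 K) × ln(197/52)
   = (4.573 kJ/mol)(1.332) = 6.09 kJ/mol
ΔG > 0, so the forward reaction is non-spontaneous (proceeds in reverse).

ΔG = 6.09 kJ/mol; the forward reaction is non-spontaneous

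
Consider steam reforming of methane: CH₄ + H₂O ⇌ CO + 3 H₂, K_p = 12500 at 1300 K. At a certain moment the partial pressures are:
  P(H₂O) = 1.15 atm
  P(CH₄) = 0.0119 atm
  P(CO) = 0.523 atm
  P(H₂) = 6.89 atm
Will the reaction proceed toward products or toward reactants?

no net change (already at equilibrium)

Q_p = P(CO)·P(H₂)³ / (P(CH₄)·P(H₂O)) = (0.523)·(6.89)³ / ((0.0119)·(1.15)) = 12500
Q_p = 12500 = K_p, so the system is already at equilibrium.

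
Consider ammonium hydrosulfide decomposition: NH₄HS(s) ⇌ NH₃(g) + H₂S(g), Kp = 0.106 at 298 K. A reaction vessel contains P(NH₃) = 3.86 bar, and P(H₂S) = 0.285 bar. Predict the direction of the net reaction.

(NH₄HS is a pure solid — omitted from Qp.)
Qp = P(NH₃)·P(H₂S) = (3.86)·(0.285) = 1.10
Qp = 1.10 > Kp = 0.106, so the reverse reaction proceeds.

to the left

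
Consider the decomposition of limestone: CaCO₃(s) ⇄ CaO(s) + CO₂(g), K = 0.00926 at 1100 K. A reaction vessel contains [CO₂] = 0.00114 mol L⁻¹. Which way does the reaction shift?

(CaCO₃, CaO are pure solids — omitted from Q.)
Q = [CO₂] = 0.00114
Q = 0.00114 < K = 0.00926, so the forward reaction proceeds.

toward products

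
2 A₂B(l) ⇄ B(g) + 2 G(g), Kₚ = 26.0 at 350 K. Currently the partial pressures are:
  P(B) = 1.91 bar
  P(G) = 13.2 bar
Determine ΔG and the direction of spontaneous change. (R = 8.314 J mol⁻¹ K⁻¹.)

(A₂B is a pure liquid — omitted from Qₚ.)
Qₚ = P(B)·P(G)² = (1.91)·(13.2)² = 333
ΔG = RT ln(Qₚ/Kₚ) = (8.314 J mol⁻¹ K⁻¹)(350 K) × ln(333/26.0)
   = (2.910 kJ/mol)(2.550) = 7.42 kJ/mol
ΔG > 0, so the forward reaction is non-spontaneous (proceeds in reverse).

ΔG = 7.42 kJ/mol; the forward reaction is non-spontaneous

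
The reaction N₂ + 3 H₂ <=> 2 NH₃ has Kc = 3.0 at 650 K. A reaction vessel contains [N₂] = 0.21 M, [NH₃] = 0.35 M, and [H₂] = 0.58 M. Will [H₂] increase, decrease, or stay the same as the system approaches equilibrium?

stay the same

Qc = [NH₃]² / ([N₂]·[H₂]³) = (0.35)² / ((0.21)·(0.58)³) = 3.0
Qc = 3.0 = Kc; the system is at equilibrium.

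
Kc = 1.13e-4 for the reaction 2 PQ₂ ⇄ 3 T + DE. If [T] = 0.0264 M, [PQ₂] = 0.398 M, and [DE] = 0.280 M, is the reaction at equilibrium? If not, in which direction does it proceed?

in the forward direction

Qc = [T]³·[DE] / [PQ₂]² = (0.0264)³·(0.280) / (0.398)² = 3.25e-5
Qc = 3.25e-5 < Kc = 1.13e-4, so the forward reaction proceeds.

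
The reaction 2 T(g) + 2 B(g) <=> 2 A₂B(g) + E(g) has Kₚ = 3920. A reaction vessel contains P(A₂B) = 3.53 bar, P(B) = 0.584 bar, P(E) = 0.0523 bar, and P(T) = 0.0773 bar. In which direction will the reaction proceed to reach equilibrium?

in the forward direction

Qₚ = P(A₂B)²·P(E) / (P(T)²·P(B)²) = (3.53)²·(0.0523) / ((0.0773)²·(0.584)²) = 320
Qₚ = 320 < Kₚ = 3920, so the forward reaction proceeds.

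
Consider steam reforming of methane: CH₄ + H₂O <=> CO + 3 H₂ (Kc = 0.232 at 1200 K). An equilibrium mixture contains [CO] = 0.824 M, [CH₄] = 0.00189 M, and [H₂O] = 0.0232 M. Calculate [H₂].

At equilibrium, Kc = [CO]·[H₂]³ / ([CH₄]·[H₂O]) = 0.232.
(0.824)·([H₂])³ / ((0.00189)·(0.0232)) = 0.232
[H₂]³ = 1.23×10⁻⁵ ⇒ [H₂] = 0.0231 M

[H₂] = 0.0231 M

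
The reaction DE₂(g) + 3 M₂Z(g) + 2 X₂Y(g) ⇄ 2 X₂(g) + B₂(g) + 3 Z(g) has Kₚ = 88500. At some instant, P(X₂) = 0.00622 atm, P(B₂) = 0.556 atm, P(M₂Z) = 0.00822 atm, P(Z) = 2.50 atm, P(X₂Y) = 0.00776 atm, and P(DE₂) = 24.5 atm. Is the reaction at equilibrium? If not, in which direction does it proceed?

reverse (toward reactants)

Qₚ = P(X₂)²·P(B₂)·P(Z)³ / (P(DE₂)·P(M₂Z)³·P(X₂Y)²) = (0.00622)²·(0.556)·(2.50)³ / ((24.5)·(0.00822)³·(0.00776)²) = 4.10×10⁵
Qₚ = 4.10×10⁵ > Kₚ = 88500, so the reverse reaction proceeds.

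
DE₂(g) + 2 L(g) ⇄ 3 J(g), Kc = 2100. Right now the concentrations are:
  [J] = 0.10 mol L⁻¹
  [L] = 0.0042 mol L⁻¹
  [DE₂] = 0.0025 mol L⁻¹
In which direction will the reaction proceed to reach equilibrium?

in the reverse direction

Qc = [J]³ / ([DE₂]·[L]²) = (0.10)³ / ((0.0025)·(0.0042)²) = 23000
Qc = 23000 > Kc = 2100, so the reverse reaction proceeds.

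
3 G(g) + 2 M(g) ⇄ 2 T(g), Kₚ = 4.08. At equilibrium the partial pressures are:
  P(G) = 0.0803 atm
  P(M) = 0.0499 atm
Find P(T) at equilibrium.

P(T) = 0.00229 atm

At equilibrium, Kₚ = P(T)² / (P(G)³·P(M)²) = 4.08.
(P(T))² / ((0.0803)³·(0.0499)²) = 4.08
P(T)² = 5.26e-6 ⇒ P(T) = 0.00229 atm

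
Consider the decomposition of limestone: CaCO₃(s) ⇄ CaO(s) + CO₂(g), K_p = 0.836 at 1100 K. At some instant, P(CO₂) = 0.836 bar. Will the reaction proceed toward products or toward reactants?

at equilibrium

(CaCO₃, CaO are pure solids — omitted from Q_p.)
Q_p = P(CO₂) = 0.836
Q_p = 0.836 = K_p, so the system is already at equilibrium.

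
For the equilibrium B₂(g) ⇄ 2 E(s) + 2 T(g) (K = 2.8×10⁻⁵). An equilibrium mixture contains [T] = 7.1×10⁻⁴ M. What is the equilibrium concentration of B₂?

(E is a pure solid — omitted from K.)
At equilibrium, K = [T]² / [B₂] = 2.8×10⁻⁵.
(7.1×10⁻⁴)² / ([B₂]) = 2.8×10⁻⁵
[B₂] = 0.0180 = 0.018 M

[B₂] = 0.018 M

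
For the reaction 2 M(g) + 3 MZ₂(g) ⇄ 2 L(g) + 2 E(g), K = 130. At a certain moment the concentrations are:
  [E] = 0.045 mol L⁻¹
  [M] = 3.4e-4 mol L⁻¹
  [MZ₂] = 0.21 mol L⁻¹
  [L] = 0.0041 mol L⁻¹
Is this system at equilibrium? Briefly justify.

Q = [L]²·[E]² / ([M]²·[MZ₂]³) = (0.0041)²·(0.045)² / ((3.4e-4)²·(0.21)³) = 32
Q = 32 < K = 130: net forward reaction.

no; Q < K, reaction proceeds forward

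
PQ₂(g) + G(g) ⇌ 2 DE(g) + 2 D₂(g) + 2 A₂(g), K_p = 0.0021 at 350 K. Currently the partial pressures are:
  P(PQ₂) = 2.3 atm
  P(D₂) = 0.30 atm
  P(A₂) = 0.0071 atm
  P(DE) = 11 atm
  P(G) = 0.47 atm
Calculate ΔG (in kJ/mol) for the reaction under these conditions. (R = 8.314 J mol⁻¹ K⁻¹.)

Q_p = P(DE)²·P(D₂)²·P(A₂)² / (P(PQ₂)·P(G)) = (11)²·(0.30)²·(0.0071)² / ((2.3)·(0.47)) = 5.08×10⁻⁴
ΔG = RT ln(Q_p/K_p) = (8.314 J mol⁻¹ K⁻¹)(350 K) × ln(5.08×10⁻⁴/0.0021)
   = (2.910 kJ/mol)(-1.419) = -4.13 kJ/mol
ΔG < 0, so the forward reaction is spontaneous (proceeds forward).

ΔG = -4.13 kJ/mol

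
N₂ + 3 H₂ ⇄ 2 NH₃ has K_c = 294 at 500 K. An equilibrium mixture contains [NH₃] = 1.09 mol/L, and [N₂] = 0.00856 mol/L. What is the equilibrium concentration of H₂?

[H₂] = 0.779 mol/L

At equilibrium, K_c = [NH₃]² / ([N₂]·[H₂]³) = 294.
(1.09)² / ((0.00856)·([H₂])³) = 294
[H₂]³ = 0.472 ⇒ [H₂] = 0.779 mol/L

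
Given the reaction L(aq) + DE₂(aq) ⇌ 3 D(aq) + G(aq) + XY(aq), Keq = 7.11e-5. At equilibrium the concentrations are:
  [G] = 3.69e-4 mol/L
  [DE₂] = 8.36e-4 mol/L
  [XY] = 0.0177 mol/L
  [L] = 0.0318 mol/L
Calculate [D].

[D] = 0.0661 mol/L

At equilibrium, Keq = [D]³·[G]·[XY] / ([L]·[DE₂]) = 7.11e-5.
([D])³·(3.69e-4)·(0.0177) / ((0.0318)·(8.36e-4)) = 7.11e-5
[D]³ = 2.89e-4 ⇒ [D] = 0.0661 mol/L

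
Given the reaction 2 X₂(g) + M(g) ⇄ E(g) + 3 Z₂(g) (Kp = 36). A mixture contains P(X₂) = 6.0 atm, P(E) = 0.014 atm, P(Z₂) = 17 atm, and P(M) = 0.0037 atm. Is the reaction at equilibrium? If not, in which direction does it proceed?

in the reverse direction

Qp = P(E)·P(Z₂)³ / (P(X₂)²·P(M)) = (0.014)·(17)³ / ((6.0)²·(0.0037)) = 520
Qp = 520 > Kp = 36, so the reverse reaction proceeds.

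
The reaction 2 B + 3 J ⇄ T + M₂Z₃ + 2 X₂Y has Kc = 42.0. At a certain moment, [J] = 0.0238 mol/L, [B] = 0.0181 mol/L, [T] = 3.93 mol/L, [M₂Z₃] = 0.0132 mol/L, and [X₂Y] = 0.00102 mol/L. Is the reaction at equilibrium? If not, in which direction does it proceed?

Qc = [T]·[M₂Z₃]·[X₂Y]² / ([B]²·[J]³) = (3.93)·(0.0132)·(0.00102)² / ((0.0181)²·(0.0238)³) = 12.2
Qc = 12.2 < Kc = 42.0, so the forward reaction proceeds.

forward (toward products)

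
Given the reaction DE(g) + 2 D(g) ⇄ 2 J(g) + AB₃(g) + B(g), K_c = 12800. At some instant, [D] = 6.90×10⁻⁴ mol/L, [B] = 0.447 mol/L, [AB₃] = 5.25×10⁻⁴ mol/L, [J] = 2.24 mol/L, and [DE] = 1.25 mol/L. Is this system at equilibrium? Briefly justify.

no; Q < K, reaction proceeds forward

Q_c = [J]²·[AB₃]·[B] / ([DE]·[D]²) = (2.24)²·(5.25×10⁻⁴)·(0.447) / ((1.25)·(6.90×10⁻⁴)²) = 1980
Q_c = 1980 < K_c = 12800: net forward reaction.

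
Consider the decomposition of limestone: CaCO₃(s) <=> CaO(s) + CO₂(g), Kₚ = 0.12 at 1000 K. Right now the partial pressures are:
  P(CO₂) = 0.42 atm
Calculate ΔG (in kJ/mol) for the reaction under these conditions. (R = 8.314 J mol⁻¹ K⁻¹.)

(CaCO₃, CaO are pure solids — omitted from Qₚ.)
Qₚ = P(CO₂) = 0.420
ΔG = RT ln(Qₚ/Kₚ) = (8.314 J mol⁻¹ K⁻¹)(1000 K) × ln(0.420/0.12)
   = (8.314 kJ/mol)(1.253) = 10.4 kJ/mol
ΔG > 0, so the forward reaction is non-spontaneous (proceeds in reverse).

ΔG = 10.4 kJ/mol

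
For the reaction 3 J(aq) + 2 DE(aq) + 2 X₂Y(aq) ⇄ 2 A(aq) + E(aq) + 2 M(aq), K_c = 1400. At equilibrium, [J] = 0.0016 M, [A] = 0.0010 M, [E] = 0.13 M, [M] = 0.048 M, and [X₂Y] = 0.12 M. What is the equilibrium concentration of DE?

At equilibrium, K_c = [A]²·[E]·[M]² / ([J]³·[DE]²·[X₂Y]²) = 1400.
(0.0010)²·(0.13)·(0.048)² / ((0.0016)³·([DE])²·(0.12)²) = 1400
[DE]² = 0.00363 ⇒ [DE] = 0.060 M

[DE] = 0.060 M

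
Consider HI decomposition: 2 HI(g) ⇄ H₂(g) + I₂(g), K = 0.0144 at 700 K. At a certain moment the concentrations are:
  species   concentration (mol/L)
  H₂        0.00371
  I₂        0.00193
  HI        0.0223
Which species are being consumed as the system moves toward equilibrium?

none (at equilibrium)

Q = [H₂]·[I₂] / [HI]² = (0.00371)·(0.00193) / (0.0223)² = 0.0144
Q = 0.0144 = K; the system is at equilibrium.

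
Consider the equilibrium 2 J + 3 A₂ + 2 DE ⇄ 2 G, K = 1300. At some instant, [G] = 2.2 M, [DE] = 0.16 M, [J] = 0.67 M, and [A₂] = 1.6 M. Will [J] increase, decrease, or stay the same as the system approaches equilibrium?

decrease

Q = [G]² / ([J]²·[A₂]³·[DE]²) = (2.2)² / ((0.67)²·(1.6)³·(0.16)²) = 100
Q = 100 < K = 1300: net forward reaction.
J is a reactant, so it decreases.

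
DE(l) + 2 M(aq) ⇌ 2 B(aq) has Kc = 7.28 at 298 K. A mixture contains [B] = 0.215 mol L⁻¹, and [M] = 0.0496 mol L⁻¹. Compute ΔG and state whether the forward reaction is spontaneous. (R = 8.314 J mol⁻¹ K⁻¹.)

ΔG = 2.35 kJ/mol; the forward reaction is non-spontaneous

(DE is a pure liquid — omitted from Qc.)
Qc = [B]² / [M]² = (0.215)² / (0.0496)² = 18.8
ΔG = RT ln(Qc/Kc) = (8.314 J mol⁻¹ K⁻¹)(298 K) × ln(18.8/7.28)
   = (2.478 kJ/mol)(0.9487) = 2.35 kJ/mol
ΔG > 0, so the forward reaction is non-spontaneous (proceeds in reverse).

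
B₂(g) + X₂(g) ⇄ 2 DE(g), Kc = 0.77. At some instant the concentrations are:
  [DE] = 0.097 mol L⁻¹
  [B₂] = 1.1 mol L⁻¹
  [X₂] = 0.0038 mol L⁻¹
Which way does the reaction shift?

Qc = [DE]² / ([B₂]·[X₂]) = (0.097)² / ((1.1)·(0.0038)) = 2.3
Qc = 2.3 > Kc = 0.77, so the reverse reaction proceeds.

toward reactants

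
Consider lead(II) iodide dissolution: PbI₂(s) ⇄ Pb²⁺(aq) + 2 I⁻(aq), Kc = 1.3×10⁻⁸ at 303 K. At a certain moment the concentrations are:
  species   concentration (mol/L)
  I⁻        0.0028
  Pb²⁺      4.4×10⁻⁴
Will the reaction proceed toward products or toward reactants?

to the right

(PbI₂ is a pure solid — omitted from Qc.)
Qc = [Pb²⁺]·[I⁻]² = (4.4×10⁻⁴)·(0.0028)² = 3.4×10⁻⁹
Qc = 3.4×10⁻⁹ < Kc = 1.3×10⁻⁸, so the forward reaction proceeds.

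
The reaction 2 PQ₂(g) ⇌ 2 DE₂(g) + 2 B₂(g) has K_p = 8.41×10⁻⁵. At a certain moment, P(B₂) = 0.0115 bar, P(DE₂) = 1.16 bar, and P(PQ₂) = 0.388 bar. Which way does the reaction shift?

toward reactants

Q_p = P(DE₂)²·P(B₂)² / P(PQ₂)² = (1.16)²·(0.0115)² / (0.388)² = 0.00118
Q_p = 0.00118 > K_p = 8.41×10⁻⁵, so the reverse reaction proceeds.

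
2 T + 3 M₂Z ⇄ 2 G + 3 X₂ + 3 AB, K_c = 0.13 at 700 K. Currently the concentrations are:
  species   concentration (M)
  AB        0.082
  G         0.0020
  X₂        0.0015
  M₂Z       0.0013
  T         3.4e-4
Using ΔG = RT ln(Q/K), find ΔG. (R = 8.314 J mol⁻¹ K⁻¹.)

Q_c = [G]²·[X₂]³·[AB]³ / ([T]²·[M₂Z]³) = (0.0020)²·(0.0015)³·(0.082)³ / ((3.4e-4)²·(0.0013)³) = 0.0293
ΔG = RT ln(Q_c/K_c) = (8.314 J mol⁻¹ K⁻¹)(700 K) × ln(0.0293/0.13)
   = (5.820 kJ/mol)(-1.490) = -8.67 kJ/mol
ΔG < 0, so the forward reaction is spontaneous (proceeds forward).

ΔG = -8.67 kJ/mol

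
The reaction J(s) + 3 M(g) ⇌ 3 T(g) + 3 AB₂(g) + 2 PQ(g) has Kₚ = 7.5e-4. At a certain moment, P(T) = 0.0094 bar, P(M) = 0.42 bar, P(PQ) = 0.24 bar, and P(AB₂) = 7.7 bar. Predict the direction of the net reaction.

(J is a pure solid — omitted from Qₚ.)
Qₚ = P(T)³·P(AB₂)³·P(PQ)² / P(M)³ = (0.0094)³·(7.7)³·(0.24)² / (0.42)³ = 2.9e-4
Qₚ = 2.9e-4 < Kₚ = 7.5e-4, so the forward reaction proceeds.

in the forward direction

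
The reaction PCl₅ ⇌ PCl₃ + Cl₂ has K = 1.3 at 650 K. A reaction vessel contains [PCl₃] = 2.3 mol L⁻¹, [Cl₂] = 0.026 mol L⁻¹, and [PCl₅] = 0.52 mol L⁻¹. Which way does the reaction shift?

toward products

Q = [PCl₃]·[Cl₂] / [PCl₅] = (2.3)·(0.026) / (0.52) = 0.11
Q = 0.11 < K = 1.3, so the forward reaction proceeds.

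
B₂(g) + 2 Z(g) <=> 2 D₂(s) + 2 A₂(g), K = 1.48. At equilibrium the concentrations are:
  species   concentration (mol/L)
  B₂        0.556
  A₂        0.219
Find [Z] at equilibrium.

[Z] = 0.241 mol/L

(D₂ is a pure solid — omitted from K.)
At equilibrium, K = [A₂]² / ([B₂]·[Z]²) = 1.48.
(0.219)² / ((0.556)·([Z])²) = 1.48
[Z]² = 0.0583 ⇒ [Z] = 0.241 mol/L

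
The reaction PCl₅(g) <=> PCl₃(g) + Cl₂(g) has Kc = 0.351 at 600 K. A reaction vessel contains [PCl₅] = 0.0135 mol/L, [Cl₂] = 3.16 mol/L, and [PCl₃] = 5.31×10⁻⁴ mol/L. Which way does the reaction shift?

Qc = [PCl₃]·[Cl₂] / [PCl₅] = (5.31×10⁻⁴)·(3.16) / (0.0135) = 0.124
Qc = 0.124 < Kc = 0.351, so the forward reaction proceeds.

toward products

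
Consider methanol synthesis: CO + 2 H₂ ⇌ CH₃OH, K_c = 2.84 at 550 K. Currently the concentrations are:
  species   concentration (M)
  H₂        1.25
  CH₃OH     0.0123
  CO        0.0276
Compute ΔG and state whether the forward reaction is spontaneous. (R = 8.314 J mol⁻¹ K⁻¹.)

Q_c = [CH₃OH] / ([CO]·[H₂]²) = (0.0123) / ((0.0276)·(1.25)²) = 0.285
ΔG = RT ln(Q_c/K_c) = (8.314 J mol⁻¹ K⁻¹)(550 K) × ln(0.285/2.84)
   = (4.573 kJ/mol)(-2.299) = -10.5 kJ/mol
ΔG < 0, so the forward reaction is spontaneous (proceeds forward).

ΔG = -10.5 kJ/mol; the forward reaction is spontaneous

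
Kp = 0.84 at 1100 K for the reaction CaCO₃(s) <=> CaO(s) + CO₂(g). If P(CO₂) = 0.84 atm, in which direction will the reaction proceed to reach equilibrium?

(CaCO₃, CaO are pure solids — omitted from Qp.)
Qp = P(CO₂) = 0.84
Qp = 0.84 = Kp, so the system is already at equilibrium.

at equilibrium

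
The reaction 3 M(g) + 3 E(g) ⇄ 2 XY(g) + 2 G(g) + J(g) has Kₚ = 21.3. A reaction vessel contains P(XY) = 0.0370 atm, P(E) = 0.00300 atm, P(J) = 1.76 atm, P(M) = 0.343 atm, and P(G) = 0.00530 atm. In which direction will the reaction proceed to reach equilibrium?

Qₚ = P(XY)²·P(G)²·P(J) / (P(M)³·P(E)³) = (0.0370)²·(0.00530)²·(1.76) / ((0.343)³·(0.00300)³) = 62.1
Qₚ = 62.1 > Kₚ = 21.3, so the reverse reaction proceeds.

toward reactants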